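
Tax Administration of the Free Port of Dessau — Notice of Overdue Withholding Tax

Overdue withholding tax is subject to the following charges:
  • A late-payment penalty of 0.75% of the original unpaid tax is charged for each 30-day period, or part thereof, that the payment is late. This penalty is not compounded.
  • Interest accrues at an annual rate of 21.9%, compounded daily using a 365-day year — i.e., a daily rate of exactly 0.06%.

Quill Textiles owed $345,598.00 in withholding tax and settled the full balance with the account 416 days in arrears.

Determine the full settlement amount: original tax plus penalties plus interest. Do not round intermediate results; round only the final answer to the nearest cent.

Penalty periods: ⌈416/30⌉ = 14; penalty = 14 × 0.75% × $345,598.00 = $36,287.79
Interest: $345,598.00 × ((1 + 0.0006)^416 − 1) = $345,598.00 × 0.28341584… = $97,947.9481…
Total = $345,598.00 + $36,287.7900 + $97,947.9481… = $479,833.74

$479,833.74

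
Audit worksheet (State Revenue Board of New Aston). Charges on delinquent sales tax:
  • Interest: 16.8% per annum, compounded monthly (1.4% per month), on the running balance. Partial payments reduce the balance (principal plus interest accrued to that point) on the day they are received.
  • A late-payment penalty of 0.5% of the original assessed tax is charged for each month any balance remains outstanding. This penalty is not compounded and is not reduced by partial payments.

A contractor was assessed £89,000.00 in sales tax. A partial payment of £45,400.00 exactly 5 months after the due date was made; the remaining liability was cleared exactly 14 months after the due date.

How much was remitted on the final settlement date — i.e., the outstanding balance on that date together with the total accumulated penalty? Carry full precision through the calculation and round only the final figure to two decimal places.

Balance at month 5: £89,000.0000 × (1 + 0.014)^5 = £95,406.8993…
After £45,400.00 payment: £95,406.8993… − £45,400.00 = £50,006.8993…
Balance at month 14: £50,006.8993… × (1 + 0.014)^9 = £56,672.3892…
Penalty: 14 × 0.5% × £89,000.00 = £6,230.00
Final settlement = outstanding balance + penalty = £56,672.3892… + £6,230.00 = £62,902.39

£62,902.39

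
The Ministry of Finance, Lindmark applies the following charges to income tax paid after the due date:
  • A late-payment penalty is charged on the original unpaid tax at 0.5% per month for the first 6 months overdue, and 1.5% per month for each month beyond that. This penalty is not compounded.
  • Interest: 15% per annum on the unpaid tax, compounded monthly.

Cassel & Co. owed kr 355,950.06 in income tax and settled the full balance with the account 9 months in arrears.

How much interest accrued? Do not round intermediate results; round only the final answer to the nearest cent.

Interest (15%/yr ÷ 12 = 1.25%/month): kr 355,950.06 × ((1 + 0.0125)^9 − 1) = kr 42,106.1077…

kr 42,106.11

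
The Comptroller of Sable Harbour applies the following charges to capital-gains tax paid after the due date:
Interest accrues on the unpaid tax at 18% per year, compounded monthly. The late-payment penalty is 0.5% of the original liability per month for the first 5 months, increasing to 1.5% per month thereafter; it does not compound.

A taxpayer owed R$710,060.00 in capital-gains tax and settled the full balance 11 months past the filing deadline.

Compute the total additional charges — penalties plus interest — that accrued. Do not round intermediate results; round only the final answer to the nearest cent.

R$208,011.32

Penalty, months 1–5: 5 × 0.5% × R$710,060.00 = R$17,751.50
Penalty, months 6–11: 6 × 1.5% × R$710,060.00 = R$63,905.40
Interest (18%/yr ÷ 12 = 1.5%/month): R$710,060.00 × ((1 + 0.015)^11 − 1) = R$126,354.4225…
Penalties + interest = R$81,656.9000 + R$126,354.4225… = R$208,011.32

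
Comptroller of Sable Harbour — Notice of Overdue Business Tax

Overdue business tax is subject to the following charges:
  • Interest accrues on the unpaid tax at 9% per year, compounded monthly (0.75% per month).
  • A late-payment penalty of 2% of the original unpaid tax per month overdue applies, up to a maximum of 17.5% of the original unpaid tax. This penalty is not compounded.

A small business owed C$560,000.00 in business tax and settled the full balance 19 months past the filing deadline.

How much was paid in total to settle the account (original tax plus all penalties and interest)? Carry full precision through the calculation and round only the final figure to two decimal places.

C$743,422.45

Penalty (uncapped): 19 × 2% × C$560,000.00 = C$212,800.00; cap = 17.5% × C$560,000.00 = C$98,000.00 → penalty = C$98,000.00
Interest: C$560,000.00 × ((1 + 0.0075)^19 − 1) = C$560,000.00 × 0.1525401… = C$85,422.4513…
Total = C$560,000.00 + C$98,000.0000 + C$85,422.4513… = C$743,422.45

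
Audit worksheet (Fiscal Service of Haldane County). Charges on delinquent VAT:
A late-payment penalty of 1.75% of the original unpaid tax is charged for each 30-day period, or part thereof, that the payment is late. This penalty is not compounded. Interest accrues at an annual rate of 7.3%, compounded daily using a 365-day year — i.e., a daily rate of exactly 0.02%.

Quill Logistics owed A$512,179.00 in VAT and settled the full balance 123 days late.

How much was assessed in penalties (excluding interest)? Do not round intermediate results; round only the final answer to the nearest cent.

Penalty periods: ⌈123/30⌉ = 5; penalty = 5 × 1.75% × A$512,179.00 = A$44,815.66…

A$44,815.66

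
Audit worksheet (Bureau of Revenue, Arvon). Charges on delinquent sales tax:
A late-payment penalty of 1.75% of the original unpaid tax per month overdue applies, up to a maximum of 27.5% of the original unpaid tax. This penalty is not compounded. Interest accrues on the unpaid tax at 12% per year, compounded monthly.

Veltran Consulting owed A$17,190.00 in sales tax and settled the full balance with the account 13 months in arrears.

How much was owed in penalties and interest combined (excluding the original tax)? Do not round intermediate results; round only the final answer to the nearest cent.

A$6,284.55

Penalty: 13 × 1.75% × A$17,190.00 = A$3,910.73… (below the 27.5% cap of A$4,727.25)
Interest (12%/yr ÷ 12 = 1%/month): A$17,190.00 × ((1 + 0.01)^13 − 1) = A$2,373.8235…
Penalties + interest = A$3,910.7250 + A$2,373.8235… = A$6,284.55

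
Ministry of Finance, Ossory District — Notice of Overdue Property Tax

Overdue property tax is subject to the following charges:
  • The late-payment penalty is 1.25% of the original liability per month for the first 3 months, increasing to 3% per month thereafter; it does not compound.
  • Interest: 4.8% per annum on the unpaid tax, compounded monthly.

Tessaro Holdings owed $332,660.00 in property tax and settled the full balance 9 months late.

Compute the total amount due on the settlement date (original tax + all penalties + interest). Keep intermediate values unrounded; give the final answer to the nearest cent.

Penalty, months 1–3: 3 × 1.25% × $332,660.00 = $12,474.75
Penalty, months 4–9: 6 × 3% × $332,660.00 = $59,878.80
Interest (4.8%/yr ÷ 12 = 0.4%/month): $332,660.00 × ((1 + 0.004)^9 − 1) = $12,169.1713…
Total = $332,660.00 + $72,353.5500 + $12,169.1713… = $417,182.72

$417,182.72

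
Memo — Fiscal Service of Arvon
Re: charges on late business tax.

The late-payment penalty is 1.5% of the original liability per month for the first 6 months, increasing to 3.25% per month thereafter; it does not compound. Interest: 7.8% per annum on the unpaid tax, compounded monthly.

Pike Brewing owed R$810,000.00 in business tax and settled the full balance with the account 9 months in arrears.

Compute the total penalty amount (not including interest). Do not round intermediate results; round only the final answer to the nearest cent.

Penalty, months 1–6: 6 × 1.5% × R$810,000.00 = R$72,900.00
Penalty, months 7–9: 3 × 3.25% × R$810,000.00 = R$78,975.00
Total penalty = R$72,900.00 + R$78,975.00 = R$151,875.00

R$151,875.00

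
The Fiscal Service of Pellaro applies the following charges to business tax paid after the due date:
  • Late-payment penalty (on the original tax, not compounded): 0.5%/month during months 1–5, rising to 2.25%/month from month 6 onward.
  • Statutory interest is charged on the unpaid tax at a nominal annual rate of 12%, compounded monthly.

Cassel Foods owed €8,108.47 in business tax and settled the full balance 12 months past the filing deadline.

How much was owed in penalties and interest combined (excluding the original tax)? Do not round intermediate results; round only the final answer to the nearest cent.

€2,508.15

Penalty, months 1–5: 5 × 0.5% × €8,108.47 = €202.71…
Penalty, months 6–12: 7 × 2.25% × €8,108.47 = €1,277.08…
Interest (12%/yr ÷ 12 = 1%/month): €8,108.47 × ((1 + 0.01)^12 − 1) = €1,028.3570…
Penalties + interest = €1,479.7958… + €1,028.3570… = €2,508.15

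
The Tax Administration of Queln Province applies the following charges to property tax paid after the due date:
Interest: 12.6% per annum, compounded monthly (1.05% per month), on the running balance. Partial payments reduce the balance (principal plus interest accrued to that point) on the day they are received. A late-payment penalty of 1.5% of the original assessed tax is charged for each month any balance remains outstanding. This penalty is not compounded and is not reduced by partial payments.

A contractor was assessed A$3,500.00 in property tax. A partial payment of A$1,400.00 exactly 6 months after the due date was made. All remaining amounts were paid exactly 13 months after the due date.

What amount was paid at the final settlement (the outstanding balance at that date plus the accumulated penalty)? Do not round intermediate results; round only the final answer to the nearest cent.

Balance at month 6: A$3,500.0000 × (1 + 0.0105)^6 = A$3,726.3698…
After A$1,400.00 payment: A$3,726.3698… − A$1,400.00 = A$2,326.3698…
Balance at month 13: A$2,326.3698… × (1 + 0.0105)^7 = A$2,502.8394…
Penalty: 13 × 1.5% × A$3,500.00 = A$682.50
Final settlement = outstanding balance + penalty = A$2,502.8394… + A$682.50 = A$3,185.34

A$3,185.34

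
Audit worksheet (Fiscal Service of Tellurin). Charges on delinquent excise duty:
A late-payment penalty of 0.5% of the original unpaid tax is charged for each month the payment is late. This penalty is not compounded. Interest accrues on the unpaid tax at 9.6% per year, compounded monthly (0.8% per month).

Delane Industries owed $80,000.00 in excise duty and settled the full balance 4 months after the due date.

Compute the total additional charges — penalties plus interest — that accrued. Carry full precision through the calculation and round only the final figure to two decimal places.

Late-payment penalty: 4 × 0.5% × $80,000.00 = $1,600.00
Interest: $80,000.00 × ((1 + 0.008)^4 − 1) = $80,000.00 × 0.0323861… = $2,590.8842…
Penalties + interest = $1,600.0000 + $2,590.8842… = $4,190.88

$4,190.88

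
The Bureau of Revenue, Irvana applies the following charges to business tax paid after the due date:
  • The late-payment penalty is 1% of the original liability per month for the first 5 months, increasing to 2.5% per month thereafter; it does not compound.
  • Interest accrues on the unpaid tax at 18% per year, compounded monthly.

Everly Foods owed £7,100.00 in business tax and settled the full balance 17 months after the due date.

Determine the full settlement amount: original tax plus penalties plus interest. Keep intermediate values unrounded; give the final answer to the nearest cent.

Penalty, months 1–5: 5 × 1% × £7,100.00 = £355.00
Penalty, months 6–17: 12 × 2.5% × £7,100.00 = £2,130.00
Interest (18%/yr ÷ 12 = 1.5%/month): £7,100.00 × ((1 + 0.015)^17 − 1) = £2,044.9443…
Total = £7,100.00 + £2,485.0000 + £2,044.9443… = £11,629.94

£11,629.94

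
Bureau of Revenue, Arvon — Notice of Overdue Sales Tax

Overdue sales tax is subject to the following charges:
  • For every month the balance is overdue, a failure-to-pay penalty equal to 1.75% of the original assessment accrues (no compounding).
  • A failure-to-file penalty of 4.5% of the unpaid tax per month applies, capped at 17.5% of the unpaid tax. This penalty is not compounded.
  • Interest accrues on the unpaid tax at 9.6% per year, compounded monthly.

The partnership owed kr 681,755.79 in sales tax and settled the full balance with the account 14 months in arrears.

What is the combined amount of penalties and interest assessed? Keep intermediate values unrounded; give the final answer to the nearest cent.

Failure-to-file: 14 × 4.5% × kr 681,755.79 = kr 429,506.15…, capped at 17.5% × kr 681,755.79 = kr 119,307.26…
Failure-to-pay penalty: 14 × 1.75% × kr 681,755.79 = kr 167,030.17…
Interest (9.6%/yr ÷ 12 = 0.8%/month): kr 681,755.79 × ((1 + 0.008)^14 − 1) = kr 80,457.0922…
Penalties + interest = kr 286,337.4318 + kr 80,457.0922… = kr 366,794.52

kr 366,794.52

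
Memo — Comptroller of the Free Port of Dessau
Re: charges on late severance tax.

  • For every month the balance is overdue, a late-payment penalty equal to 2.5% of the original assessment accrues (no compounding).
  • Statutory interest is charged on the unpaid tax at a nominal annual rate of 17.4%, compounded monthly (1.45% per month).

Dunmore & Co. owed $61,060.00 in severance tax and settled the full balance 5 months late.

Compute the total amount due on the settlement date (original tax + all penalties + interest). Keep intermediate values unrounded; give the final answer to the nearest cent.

$73,249.60

Late-payment penalty: 5 × 2.5% × $61,060.00 = $7,632.50
Interest: $61,060.00 × ((1 + 0.0145)^5 − 1) = $61,060.00 × 0.0746332… = $4,557.1037…
Total = $61,060.00 + $7,632.5000 + $4,557.1037… = $73,249.60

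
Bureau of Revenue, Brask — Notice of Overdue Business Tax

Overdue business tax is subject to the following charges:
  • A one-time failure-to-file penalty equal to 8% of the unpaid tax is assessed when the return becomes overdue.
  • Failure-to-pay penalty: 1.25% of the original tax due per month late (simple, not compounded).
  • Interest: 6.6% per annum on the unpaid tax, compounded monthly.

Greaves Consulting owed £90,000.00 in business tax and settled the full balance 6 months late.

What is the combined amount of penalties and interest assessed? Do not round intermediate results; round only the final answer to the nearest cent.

Failure-to-file penalty: 8% × £90,000.00 = £7,200.00
Failure-to-pay penalty = 1.25% × £90,000.00 × 6 mo = £6,750.00
Interest (6.6%/yr ÷ 12 = 0.55%/month): £90,000.00 × ((1 + 0.0055)^6 − 1) = £3,011.1382…
Penalties + interest = £13,950.0000 + £3,011.1382… = £16,961.14

£16,961.14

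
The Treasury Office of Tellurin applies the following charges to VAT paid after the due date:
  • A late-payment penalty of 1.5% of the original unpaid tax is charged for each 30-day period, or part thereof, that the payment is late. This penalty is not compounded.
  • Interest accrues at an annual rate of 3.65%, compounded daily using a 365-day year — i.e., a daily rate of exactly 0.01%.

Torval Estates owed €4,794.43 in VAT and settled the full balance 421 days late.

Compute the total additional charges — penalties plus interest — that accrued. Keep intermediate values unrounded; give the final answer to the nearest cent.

Penalty periods: ⌈421/30⌉ = 15; penalty = 15 × 1.5% × €4,794.43 = €1,078.75…
Interest: €4,794.43 × ((1 + 0.0001)^421 − 1) = €4,794.43 × 0.04299658… = €206.1441…
Penalties + interest = €1,078.7468… + €206.1441… = €1,284.89

€1,284.89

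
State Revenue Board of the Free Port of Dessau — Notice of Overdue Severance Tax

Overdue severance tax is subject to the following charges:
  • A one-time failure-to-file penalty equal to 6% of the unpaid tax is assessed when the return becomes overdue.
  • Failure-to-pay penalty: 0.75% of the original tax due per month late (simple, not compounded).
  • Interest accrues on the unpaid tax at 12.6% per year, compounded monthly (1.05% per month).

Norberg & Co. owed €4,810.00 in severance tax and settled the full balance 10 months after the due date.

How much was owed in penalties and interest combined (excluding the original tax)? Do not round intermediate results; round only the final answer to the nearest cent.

€1,178.94

Failure-to-file penalty: 6% × €4,810.00 = €288.60
Failure-to-pay penalty: 10 × 0.75% × €4,810.00 = €360.75
Interest: €4,810.00 × ((1 + 0.0105)^10 − 1) = €4,810.00 × 0.1101028… = €529.5942…
Penalties + interest = €649.3500 + €529.5942… = €1,178.94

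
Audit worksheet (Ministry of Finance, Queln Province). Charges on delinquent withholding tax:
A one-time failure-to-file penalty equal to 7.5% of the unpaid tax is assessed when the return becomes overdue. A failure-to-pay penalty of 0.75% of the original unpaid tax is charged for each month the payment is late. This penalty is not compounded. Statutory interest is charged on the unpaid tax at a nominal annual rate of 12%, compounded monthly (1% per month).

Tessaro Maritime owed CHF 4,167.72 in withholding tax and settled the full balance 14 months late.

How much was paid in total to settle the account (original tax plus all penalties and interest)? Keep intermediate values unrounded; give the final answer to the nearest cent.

CHF 5,540.88

Failure-to-file penalty: 7.5% × CHF 4,167.72 = CHF 312.58…
Failure-to-pay penalty = 0.75% × CHF 4,167.72 × 14 mo = CHF 437.61…
Interest: CHF 4,167.72 × ((1 + 0.01)^14 − 1) = CHF 4,167.72 × 0.1494742… = CHF 622.9667…
Total = CHF 4,167.72 + CHF 750.1896 + CHF 622.9667… = CHF 5,540.88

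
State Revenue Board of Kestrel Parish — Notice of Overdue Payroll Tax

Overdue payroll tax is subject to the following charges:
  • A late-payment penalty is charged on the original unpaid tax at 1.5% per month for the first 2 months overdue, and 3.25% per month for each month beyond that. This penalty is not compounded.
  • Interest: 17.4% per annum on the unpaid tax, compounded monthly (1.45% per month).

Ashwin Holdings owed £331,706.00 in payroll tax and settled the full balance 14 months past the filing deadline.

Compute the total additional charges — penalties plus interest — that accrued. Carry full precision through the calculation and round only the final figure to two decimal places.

Penalty, months 1–2: 2 × 1.5% × £331,706.00 = £9,951.18
Penalty, months 3–14: 12 × 3.25% × £331,706.00 = £129,365.34
Interest: £331,706.00 × ((1 + 0.0145)^14 − 1) = £331,706.00 × 0.2232880… = £74,065.9728…
Penalties + interest = £139,316.5200 + £74,065.9728… = £213,382.49

£213,382.49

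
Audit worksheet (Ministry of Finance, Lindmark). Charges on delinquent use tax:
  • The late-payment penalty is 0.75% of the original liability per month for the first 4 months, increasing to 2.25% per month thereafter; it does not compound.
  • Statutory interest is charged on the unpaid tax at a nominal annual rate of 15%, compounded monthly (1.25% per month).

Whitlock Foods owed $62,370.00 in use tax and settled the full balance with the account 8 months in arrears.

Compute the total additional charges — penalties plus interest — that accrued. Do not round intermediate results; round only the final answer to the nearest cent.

$14,001.20

Penalty, months 1–4: 4 × 0.75% × $62,370.00 = $1,871.10
Penalty, months 5–8: 4 × 2.25% × $62,370.00 = $5,613.30
Interest: $62,370.00 × ((1 + 0.0125)^8 − 1) = $62,370.00 × 0.1044861… = $6,516.7981…
Penalties + interest = $7,484.4000 + $6,516.7981… = $14,001.20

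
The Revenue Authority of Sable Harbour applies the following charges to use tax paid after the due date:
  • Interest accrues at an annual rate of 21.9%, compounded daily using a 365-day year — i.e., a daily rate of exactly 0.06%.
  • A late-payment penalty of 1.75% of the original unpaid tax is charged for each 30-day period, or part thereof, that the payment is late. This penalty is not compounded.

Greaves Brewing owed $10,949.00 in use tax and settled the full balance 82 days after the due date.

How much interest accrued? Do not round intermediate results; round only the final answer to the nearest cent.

Interest: $10,949.00 × ((1 + 0.0006)^82 − 1) = $10,949.00 × 0.05041492… = $551.9929…

$551.99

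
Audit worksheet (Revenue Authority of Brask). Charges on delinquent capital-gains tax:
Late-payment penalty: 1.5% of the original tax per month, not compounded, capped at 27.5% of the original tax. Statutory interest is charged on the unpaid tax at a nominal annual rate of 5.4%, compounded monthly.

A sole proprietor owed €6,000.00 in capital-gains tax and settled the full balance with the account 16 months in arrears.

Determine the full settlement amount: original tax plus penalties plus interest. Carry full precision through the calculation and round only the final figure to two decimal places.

Penalty: 16 × 1.5% × €6,000.00 = €1,440.00 (below the 27.5% cap of €1,650.00)
Interest (5.4%/yr ÷ 12 = 0.45%/month): €6,000.00 × ((1 + 0.0045)^16 − 1) = €446.8907…
Total = €6,000.00 + €1,440.0000 + €446.8907… = €7,886.89

€7,886.89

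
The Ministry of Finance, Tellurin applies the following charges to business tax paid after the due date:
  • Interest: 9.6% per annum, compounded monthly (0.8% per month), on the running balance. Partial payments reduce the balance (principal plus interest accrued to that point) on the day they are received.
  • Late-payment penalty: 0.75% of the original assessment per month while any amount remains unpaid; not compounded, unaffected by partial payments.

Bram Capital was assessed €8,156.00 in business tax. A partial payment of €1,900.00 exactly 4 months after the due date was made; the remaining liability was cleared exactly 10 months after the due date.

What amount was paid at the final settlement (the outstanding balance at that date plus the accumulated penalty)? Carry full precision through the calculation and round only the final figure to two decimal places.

€7,451.13

Balance at month 4: €8,156.0000 × (1 + 0.008)^4 = €8,420.1406…
After €1,900.00 payment: €8,420.1406… − €1,900.00 = €6,520.1406…
Balance at month 10: €6,520.1406… × (1 + 0.008)^6 = €6,839.4339…
Penalty: 10 × 0.75% × €8,156.00 = €611.70
Final settlement = outstanding balance + penalty = €6,839.4339… + €611.70 = €7,451.13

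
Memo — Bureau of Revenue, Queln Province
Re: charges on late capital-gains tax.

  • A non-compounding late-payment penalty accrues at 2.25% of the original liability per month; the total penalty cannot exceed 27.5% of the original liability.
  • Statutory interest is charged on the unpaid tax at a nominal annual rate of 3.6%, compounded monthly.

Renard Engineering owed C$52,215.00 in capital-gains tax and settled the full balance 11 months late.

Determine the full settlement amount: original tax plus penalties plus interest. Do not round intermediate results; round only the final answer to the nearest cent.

C$66,887.39

Penalty: 11 × 2.25% × C$52,215.00 = C$12,923.21… (below the 27.5% cap of C$14,359.13…)
Interest (3.6%/yr ÷ 12 = 0.3%/month): C$52,215.00 × ((1 + 0.003)^11 − 1) = C$1,749.1754…
Total = C$52,215.00 + C$12,923.2125 + C$1,749.1754… = C$66,887.39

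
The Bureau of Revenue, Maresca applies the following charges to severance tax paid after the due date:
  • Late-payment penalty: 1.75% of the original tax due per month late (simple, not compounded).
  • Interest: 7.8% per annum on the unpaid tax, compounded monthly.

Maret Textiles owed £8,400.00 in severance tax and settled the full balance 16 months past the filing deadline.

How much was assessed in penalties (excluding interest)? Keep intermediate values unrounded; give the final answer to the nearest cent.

£2,352.00

Late-payment penalty: 16 × 1.75% × £8,400.00 = £2,352.00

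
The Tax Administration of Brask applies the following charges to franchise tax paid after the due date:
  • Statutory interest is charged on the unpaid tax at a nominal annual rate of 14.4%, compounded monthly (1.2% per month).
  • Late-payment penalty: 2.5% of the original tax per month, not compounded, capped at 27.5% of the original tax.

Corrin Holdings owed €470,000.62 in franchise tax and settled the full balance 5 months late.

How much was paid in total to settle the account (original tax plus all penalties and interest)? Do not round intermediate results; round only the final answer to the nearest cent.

Penalty: 5 × 2.5% × €470,000.62 = €58,750.08… (below the 27.5% cap of €129,250.17…)
Interest: €470,000.62 × ((1 + 0.012)^5 − 1) = €470,000.62 × 0.0614574… = €28,885.0086…
Total = €470,000.62 + €58,750.0775 + €28,885.0086… = €557,635.71

€557,635.71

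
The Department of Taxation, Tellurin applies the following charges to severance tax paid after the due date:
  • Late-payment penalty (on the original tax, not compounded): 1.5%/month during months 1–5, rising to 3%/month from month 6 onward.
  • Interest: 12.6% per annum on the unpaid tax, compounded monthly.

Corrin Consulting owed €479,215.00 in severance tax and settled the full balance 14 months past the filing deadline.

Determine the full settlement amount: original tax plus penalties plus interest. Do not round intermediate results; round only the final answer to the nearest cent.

Penalty, months 1–5: 5 × 1.5% × €479,215.00 = €35,941.13…
Penalty, months 6–14: 9 × 3% × €479,215.00 = €129,388.05
Interest (12.6%/yr ÷ 12 = 1.05%/month): €479,215.00 × ((1 + 0.0105)^14 − 1) = €75,460.3339…
Total = €479,215.00 + €165,329.1750 + €75,460.3339… = €720,004.51

€720,004.51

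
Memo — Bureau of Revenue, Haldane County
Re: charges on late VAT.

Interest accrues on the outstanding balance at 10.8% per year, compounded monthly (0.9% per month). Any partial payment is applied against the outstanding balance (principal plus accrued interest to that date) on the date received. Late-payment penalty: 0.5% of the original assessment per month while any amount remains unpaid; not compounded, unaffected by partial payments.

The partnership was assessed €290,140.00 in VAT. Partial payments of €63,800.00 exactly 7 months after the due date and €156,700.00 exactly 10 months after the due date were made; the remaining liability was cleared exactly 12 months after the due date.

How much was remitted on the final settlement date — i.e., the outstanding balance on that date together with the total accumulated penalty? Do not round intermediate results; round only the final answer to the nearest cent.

€114,225.66

Balance at month 7: €290,140.0000 × (1 + 0.009)^7 = €308,919.8180…
After €63,800.00 payment: €308,919.8180… − €63,800.00 = €245,119.8180…
Balance at month 10: €245,119.8180… × (1 + 0.009)^3 = €251,797.7959…
After €156,700.00 payment: €251,797.7959… − €156,700.00 = €95,097.7959…
Balance at month 12: €95,097.7959… × (1 + 0.009)^2 = €96,817.2592…
Penalty: 12 × 0.5% × €290,140.00 = €17,408.40
Final settlement = outstanding balance + penalty = €96,817.2592… + €17,408.40 = €114,225.66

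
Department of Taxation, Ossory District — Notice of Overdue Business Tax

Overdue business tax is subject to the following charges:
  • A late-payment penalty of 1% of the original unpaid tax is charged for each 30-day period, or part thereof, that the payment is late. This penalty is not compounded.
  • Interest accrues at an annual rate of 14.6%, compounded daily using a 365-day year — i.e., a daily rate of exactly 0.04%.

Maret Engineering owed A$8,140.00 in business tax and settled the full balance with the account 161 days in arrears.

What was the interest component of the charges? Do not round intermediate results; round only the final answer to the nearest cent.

Interest: A$8,140.00 × ((1 + 0.0004)^161 − 1) = A$8,140.00 × 0.06650519… = A$541.3522…

A$541.35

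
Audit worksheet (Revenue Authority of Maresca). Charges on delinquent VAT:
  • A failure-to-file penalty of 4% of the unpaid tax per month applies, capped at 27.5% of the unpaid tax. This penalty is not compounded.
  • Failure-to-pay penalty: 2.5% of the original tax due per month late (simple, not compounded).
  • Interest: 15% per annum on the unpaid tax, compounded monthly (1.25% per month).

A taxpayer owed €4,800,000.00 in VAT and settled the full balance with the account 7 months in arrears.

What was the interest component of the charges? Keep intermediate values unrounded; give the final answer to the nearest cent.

Interest: €4,800,000.00 × ((1 + 0.0125)^7 − 1) = €4,800,000.00 × 0.0908505… = €436,082.2575…

€436,082.26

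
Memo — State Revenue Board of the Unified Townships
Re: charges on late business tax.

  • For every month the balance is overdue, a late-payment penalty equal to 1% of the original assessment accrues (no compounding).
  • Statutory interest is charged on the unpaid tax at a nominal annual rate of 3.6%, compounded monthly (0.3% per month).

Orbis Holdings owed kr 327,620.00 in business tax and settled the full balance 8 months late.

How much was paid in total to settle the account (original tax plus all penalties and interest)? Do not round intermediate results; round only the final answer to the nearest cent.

Late-payment penalty = 1% × kr 327,620.00 × 8 mo = kr 26,209.60
Interest: kr 327,620.00 × ((1 + 0.003)^8 − 1) = kr 327,620.00 × 0.0242535… = kr 7,945.9375…
Total = kr 327,620.00 + kr 26,209.6000 + kr 7,945.9375… = kr 361,775.54

kr 361,775.54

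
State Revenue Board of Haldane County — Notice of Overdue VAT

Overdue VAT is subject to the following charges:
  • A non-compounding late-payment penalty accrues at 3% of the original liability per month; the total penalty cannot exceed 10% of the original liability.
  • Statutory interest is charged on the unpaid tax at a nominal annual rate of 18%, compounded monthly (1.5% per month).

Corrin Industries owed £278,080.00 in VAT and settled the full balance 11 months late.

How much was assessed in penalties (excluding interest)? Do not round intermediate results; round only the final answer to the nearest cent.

£27,808.00

Penalty (uncapped): 11 × 3% × £278,080.00 = £91,766.40; cap = 10% × £278,080.00 = £27,808.00 → penalty = £27,808.00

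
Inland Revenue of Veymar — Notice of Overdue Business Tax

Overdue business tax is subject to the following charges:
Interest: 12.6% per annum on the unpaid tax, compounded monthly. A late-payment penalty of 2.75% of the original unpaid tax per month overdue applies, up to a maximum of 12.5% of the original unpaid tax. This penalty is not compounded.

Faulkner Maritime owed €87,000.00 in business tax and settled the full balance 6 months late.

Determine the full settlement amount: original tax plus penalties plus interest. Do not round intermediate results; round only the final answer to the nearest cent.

€103,501.91

Penalty (uncapped): 6 × 2.75% × €87,000.00 = €14,355.00; cap = 12.5% × €87,000.00 = €10,875.00 → penalty = €10,875.00
Interest (12.6%/yr ÷ 12 = 1.05%/month): €87,000.00 × ((1 + 0.0105)^6 − 1) = €5,626.9064…
Total = €87,000.00 + €10,875.0000 + €5,626.9064… = €103,501.91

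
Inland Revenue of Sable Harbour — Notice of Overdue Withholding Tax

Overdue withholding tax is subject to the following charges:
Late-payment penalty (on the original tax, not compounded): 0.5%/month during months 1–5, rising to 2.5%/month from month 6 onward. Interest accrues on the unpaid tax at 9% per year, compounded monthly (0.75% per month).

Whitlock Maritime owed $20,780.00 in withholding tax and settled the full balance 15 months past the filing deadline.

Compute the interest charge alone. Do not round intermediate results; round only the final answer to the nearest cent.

$2,464.56

Interest: $20,780.00 × ((1 + 0.0075)^15 − 1) = $20,780.00 × 0.1186026… = $2,464.5619…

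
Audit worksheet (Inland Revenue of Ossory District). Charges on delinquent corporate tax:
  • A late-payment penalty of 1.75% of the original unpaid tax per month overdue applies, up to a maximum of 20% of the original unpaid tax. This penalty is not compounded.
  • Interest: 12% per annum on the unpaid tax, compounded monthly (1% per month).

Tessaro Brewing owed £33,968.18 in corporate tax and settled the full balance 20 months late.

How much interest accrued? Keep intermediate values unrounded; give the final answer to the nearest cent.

£7,479.45

Interest: £33,968.18 × ((1 + 0.01)^20 − 1) = £33,968.18 × 0.2201900… = £7,479.4549…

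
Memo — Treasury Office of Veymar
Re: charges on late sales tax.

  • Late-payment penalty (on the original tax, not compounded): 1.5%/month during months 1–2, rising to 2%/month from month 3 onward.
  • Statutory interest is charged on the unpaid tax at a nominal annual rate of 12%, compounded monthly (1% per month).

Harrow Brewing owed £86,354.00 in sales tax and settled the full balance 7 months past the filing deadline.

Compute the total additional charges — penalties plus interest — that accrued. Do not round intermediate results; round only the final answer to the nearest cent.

£17,455.20

Penalty, months 1–2: 2 × 1.5% × £86,354.00 = £2,590.62
Penalty, months 3–7: 5 × 2% × £86,354.00 = £8,635.40
Interest: £86,354.00 × ((1 + 0.01)^7 − 1) = £86,354.00 × 0.0721354… = £6,229.1762…
Penalties + interest = £11,226.0200 + £6,229.1762… = £17,455.20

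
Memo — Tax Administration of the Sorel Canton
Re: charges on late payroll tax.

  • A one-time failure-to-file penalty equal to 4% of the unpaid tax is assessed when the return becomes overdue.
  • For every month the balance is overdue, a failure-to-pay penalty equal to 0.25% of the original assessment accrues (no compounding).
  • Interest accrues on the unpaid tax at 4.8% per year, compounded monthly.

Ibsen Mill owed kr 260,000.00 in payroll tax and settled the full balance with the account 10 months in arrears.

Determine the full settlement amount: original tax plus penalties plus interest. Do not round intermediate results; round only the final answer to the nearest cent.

Failure-to-file penalty: 4% × kr 260,000.00 = kr 10,400.00
Failure-to-pay penalty = 0.25% × kr 260,000.00 × 10 mo = kr 6,500.00
Interest (4.8%/yr ÷ 12 = 0.4%/month): kr 260,000.00 × ((1 + 0.004)^10 − 1) = kr 10,589.2108…
Total = kr 260,000.00 + kr 16,900.0000 + kr 10,589.2108… = kr 287,489.21

kr 287,489.21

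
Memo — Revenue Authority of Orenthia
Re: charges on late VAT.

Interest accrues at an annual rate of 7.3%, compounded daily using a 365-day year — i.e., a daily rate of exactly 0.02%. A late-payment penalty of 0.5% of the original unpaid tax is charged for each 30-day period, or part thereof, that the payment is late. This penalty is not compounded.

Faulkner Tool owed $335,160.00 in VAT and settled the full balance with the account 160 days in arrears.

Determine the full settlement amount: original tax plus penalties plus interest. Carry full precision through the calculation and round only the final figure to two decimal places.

Penalty periods: ⌈160/30⌉ = 6; penalty = 6 × 0.5% × $335,160.00 = $10,054.80
Interest: $335,160.00 × ((1 + 0.0002)^160 − 1) = $335,160.00 × 0.03251420… = $10,897.4598…
Total = $335,160.00 + $10,054.8000 + $10,897.4598… = $356,112.26

$356,112.26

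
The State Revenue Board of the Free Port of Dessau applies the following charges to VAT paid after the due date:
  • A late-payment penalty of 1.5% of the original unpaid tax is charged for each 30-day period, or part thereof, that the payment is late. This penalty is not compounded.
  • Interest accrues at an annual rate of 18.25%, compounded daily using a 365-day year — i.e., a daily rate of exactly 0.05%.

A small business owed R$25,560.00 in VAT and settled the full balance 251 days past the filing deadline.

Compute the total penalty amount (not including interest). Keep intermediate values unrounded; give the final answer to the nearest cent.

R$3,450.60

Penalty periods: ⌈251/30⌉ = 9; penalty = 9 × 1.5% × R$25,560.00 = R$3,450.60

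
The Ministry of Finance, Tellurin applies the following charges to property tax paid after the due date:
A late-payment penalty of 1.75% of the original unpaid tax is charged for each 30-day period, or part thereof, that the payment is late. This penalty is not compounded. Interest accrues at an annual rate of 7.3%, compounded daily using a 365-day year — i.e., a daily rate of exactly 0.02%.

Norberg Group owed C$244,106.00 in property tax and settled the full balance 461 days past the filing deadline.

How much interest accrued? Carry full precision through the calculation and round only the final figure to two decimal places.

Interest: C$244,106.00 × ((1 + 0.0002)^461 − 1) = C$244,106.00 × 0.09657401… = C$23,574.2948…

C$23,574.29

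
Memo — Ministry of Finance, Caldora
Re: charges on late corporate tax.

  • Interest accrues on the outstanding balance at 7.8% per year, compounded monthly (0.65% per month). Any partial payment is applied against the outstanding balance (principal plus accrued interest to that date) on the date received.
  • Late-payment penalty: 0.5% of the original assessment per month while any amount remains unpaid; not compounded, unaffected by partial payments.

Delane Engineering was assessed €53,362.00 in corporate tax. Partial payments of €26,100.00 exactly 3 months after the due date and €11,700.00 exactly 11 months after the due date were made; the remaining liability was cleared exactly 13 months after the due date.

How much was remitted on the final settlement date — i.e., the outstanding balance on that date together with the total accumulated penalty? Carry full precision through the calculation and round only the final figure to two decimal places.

€21,820.15

Balance at month 3: €53,362.0000 × (1 + 0.0065)^3 = €54,409.3373…
After €26,100.00 payment: €54,409.3373… − €26,100.00 = €28,309.3373…
Balance at month 11: €28,309.3373… × (1 + 0.0065)^8 = €29,815.3517…
After €11,700.00 payment: €29,815.3517… − €11,700.00 = €18,115.3517…
Balance at month 13: €18,115.3517… × (1 + 0.0065)^2 = €18,351.6166…
Penalty: 13 × 0.5% × €53,362.00 = €3,468.53
Final settlement = outstanding balance + penalty = €18,351.6166… + €3,468.53 = €21,820.15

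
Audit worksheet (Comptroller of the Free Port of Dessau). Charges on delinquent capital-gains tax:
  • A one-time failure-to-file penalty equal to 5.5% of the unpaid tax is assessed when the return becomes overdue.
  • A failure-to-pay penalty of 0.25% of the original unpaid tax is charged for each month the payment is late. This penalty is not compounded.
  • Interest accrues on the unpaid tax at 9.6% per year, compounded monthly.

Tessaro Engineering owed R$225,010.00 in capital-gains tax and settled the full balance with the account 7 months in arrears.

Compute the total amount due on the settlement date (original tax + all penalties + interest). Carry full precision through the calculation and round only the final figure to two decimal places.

R$254,230.26

Failure-to-file penalty: 5.5% × R$225,010.00 = R$12,375.55
Failure-to-pay penalty: 7 × 0.25% × R$225,010.00 = R$3,937.68…
Interest (9.6%/yr ÷ 12 = 0.8%/month): R$225,010.00 × ((1 + 0.008)^7 − 1) = R$12,907.0380…
Total = R$225,010.00 + R$16,313.2250 + R$12,907.0380… = R$254,230.26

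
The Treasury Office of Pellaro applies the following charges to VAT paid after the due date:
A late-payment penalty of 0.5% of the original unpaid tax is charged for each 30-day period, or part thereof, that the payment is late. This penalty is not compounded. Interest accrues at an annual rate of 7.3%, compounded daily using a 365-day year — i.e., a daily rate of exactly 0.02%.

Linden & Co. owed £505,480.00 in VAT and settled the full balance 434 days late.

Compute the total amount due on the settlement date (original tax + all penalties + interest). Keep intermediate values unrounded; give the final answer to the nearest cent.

Penalty periods: ⌈434/30⌉ = 15; penalty = 15 × 0.5% × £505,480.00 = £37,911.00
Interest: £505,480.00 × ((1 + 0.0002)^434 − 1) = £505,480.00 × 0.09066906… = £45,831.3946…
Total = £505,480.00 + £37,911.0000 + £45,831.3946… = £589,222.39

£589,222.39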